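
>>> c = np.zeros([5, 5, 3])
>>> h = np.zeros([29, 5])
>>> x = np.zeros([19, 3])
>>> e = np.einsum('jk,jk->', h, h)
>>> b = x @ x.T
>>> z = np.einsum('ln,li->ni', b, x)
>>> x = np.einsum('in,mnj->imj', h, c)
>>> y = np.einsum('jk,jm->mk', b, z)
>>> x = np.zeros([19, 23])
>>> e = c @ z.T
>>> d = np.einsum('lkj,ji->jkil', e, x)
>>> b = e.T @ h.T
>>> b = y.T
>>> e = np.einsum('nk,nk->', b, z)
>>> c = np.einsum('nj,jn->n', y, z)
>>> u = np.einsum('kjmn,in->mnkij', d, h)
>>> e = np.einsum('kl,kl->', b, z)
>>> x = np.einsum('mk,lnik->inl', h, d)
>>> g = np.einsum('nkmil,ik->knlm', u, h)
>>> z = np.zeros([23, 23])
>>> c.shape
(3,)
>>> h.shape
(29, 5)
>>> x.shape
(23, 5, 19)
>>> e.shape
()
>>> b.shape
(19, 3)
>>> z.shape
(23, 23)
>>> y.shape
(3, 19)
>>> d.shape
(19, 5, 23, 5)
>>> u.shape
(23, 5, 19, 29, 5)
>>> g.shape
(5, 23, 5, 19)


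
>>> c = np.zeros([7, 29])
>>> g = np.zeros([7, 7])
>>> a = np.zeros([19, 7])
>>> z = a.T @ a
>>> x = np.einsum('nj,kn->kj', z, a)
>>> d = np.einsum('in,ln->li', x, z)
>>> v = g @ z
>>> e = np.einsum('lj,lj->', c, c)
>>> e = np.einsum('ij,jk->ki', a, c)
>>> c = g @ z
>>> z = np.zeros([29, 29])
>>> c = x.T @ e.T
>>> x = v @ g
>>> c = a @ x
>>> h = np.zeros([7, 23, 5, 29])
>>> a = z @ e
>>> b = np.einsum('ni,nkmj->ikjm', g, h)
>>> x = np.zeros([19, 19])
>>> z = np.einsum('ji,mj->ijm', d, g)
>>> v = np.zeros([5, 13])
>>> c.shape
(19, 7)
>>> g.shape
(7, 7)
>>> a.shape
(29, 19)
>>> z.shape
(19, 7, 7)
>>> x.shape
(19, 19)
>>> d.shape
(7, 19)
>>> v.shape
(5, 13)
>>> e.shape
(29, 19)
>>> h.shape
(7, 23, 5, 29)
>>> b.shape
(7, 23, 29, 5)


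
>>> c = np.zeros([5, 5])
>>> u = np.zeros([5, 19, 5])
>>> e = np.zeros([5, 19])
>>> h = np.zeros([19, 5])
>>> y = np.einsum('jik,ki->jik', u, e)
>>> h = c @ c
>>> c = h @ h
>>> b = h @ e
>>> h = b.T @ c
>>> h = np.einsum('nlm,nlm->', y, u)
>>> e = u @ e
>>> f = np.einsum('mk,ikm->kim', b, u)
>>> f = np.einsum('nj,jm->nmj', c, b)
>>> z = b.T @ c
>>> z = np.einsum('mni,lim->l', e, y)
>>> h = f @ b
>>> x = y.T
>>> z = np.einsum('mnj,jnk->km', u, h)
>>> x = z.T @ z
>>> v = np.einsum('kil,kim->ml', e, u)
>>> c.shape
(5, 5)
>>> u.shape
(5, 19, 5)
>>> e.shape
(5, 19, 19)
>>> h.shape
(5, 19, 19)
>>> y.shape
(5, 19, 5)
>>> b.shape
(5, 19)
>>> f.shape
(5, 19, 5)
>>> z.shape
(19, 5)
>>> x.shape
(5, 5)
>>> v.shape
(5, 19)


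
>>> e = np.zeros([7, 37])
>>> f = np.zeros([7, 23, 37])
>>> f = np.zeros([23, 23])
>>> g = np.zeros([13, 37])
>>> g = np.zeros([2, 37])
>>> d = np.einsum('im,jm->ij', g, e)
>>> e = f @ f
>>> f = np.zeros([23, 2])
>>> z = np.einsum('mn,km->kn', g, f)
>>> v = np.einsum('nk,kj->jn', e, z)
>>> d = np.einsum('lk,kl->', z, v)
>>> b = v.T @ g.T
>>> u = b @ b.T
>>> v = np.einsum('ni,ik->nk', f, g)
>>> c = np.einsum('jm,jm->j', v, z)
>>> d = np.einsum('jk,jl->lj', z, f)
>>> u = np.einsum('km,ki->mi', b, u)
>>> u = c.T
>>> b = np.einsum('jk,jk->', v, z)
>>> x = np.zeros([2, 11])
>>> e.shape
(23, 23)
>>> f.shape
(23, 2)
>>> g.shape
(2, 37)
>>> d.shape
(2, 23)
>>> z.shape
(23, 37)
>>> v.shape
(23, 37)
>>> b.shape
()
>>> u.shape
(23,)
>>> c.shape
(23,)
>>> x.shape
(2, 11)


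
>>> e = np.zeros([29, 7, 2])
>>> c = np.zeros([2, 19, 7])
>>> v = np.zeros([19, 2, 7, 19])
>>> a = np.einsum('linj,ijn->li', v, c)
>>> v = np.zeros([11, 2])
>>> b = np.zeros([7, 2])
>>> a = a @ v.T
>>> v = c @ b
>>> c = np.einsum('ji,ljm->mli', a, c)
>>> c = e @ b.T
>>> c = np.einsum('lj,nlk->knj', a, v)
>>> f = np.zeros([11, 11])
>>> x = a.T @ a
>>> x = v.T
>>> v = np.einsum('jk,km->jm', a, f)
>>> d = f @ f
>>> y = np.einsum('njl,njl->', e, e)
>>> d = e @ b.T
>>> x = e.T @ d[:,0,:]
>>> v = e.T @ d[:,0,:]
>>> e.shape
(29, 7, 2)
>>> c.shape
(2, 2, 11)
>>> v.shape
(2, 7, 7)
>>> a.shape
(19, 11)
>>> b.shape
(7, 2)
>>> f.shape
(11, 11)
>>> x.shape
(2, 7, 7)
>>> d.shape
(29, 7, 7)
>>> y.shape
()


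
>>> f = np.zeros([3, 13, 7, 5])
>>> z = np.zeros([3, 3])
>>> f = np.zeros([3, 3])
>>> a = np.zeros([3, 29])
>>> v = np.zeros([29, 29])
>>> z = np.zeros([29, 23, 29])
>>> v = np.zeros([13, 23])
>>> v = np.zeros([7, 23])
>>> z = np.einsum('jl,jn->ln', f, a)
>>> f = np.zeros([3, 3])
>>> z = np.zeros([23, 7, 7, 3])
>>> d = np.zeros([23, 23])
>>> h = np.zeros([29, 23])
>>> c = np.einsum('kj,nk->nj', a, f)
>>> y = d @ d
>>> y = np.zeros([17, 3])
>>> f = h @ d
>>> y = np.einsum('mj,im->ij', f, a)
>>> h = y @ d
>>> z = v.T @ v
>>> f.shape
(29, 23)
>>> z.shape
(23, 23)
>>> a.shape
(3, 29)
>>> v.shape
(7, 23)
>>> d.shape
(23, 23)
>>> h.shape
(3, 23)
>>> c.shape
(3, 29)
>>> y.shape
(3, 23)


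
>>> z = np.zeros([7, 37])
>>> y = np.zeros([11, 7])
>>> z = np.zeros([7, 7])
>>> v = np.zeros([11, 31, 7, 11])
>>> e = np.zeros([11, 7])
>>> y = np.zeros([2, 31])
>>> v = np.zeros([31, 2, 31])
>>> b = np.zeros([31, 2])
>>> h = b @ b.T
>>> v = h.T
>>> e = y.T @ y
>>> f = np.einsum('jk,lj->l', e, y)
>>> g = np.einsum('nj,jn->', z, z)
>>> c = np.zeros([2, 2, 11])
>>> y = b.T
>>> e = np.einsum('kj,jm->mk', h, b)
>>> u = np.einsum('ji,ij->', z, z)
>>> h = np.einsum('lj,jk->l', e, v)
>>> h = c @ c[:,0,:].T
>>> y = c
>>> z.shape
(7, 7)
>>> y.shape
(2, 2, 11)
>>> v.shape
(31, 31)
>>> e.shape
(2, 31)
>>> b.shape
(31, 2)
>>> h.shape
(2, 2, 2)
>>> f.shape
(2,)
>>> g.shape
()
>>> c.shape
(2, 2, 11)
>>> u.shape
()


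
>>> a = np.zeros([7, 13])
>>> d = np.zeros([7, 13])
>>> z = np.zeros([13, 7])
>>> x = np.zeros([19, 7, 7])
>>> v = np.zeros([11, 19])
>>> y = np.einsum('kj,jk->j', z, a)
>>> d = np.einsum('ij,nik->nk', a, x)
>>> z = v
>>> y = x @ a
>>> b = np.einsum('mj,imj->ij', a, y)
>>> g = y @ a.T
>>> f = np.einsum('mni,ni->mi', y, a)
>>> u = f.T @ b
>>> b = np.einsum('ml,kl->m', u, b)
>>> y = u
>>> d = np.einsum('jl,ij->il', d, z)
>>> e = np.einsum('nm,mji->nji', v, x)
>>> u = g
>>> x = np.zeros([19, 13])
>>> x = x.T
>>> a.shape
(7, 13)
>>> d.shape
(11, 7)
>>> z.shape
(11, 19)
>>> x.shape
(13, 19)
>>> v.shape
(11, 19)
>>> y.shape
(13, 13)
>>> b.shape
(13,)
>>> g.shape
(19, 7, 7)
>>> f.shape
(19, 13)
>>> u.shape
(19, 7, 7)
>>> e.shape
(11, 7, 7)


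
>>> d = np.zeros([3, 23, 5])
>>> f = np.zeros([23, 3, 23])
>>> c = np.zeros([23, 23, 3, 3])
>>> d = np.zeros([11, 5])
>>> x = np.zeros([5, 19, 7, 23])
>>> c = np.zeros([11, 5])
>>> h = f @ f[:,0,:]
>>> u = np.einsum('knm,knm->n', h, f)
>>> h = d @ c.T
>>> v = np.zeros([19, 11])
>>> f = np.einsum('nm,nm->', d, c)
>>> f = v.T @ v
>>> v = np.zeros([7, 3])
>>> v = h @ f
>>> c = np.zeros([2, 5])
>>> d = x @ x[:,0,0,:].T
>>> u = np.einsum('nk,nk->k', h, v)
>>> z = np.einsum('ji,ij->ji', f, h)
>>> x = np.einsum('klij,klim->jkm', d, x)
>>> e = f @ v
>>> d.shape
(5, 19, 7, 5)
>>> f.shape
(11, 11)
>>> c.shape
(2, 5)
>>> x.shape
(5, 5, 23)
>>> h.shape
(11, 11)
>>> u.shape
(11,)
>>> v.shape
(11, 11)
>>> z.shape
(11, 11)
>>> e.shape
(11, 11)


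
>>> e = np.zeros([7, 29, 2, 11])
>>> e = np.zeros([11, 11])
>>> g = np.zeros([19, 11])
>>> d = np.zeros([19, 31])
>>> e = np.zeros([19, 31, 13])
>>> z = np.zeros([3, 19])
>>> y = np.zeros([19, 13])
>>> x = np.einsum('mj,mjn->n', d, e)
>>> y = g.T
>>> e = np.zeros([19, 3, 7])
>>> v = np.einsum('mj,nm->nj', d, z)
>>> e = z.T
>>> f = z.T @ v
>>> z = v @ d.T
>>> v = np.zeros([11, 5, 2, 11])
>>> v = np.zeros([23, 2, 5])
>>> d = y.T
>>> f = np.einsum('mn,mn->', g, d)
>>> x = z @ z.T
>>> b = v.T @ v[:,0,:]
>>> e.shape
(19, 3)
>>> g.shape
(19, 11)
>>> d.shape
(19, 11)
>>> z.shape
(3, 19)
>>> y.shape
(11, 19)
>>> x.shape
(3, 3)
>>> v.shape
(23, 2, 5)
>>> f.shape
()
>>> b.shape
(5, 2, 5)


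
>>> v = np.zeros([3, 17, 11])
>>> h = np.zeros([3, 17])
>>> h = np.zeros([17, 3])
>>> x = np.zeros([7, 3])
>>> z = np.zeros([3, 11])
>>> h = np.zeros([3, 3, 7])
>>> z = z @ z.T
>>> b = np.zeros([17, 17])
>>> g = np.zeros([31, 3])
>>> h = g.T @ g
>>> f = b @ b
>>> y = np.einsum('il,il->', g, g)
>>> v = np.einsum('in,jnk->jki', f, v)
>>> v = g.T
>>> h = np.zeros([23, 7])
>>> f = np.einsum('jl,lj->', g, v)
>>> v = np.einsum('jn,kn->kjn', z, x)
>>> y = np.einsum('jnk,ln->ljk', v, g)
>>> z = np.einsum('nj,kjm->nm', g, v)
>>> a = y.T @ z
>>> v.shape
(7, 3, 3)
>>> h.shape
(23, 7)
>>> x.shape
(7, 3)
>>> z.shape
(31, 3)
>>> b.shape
(17, 17)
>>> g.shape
(31, 3)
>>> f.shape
()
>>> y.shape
(31, 7, 3)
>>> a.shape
(3, 7, 3)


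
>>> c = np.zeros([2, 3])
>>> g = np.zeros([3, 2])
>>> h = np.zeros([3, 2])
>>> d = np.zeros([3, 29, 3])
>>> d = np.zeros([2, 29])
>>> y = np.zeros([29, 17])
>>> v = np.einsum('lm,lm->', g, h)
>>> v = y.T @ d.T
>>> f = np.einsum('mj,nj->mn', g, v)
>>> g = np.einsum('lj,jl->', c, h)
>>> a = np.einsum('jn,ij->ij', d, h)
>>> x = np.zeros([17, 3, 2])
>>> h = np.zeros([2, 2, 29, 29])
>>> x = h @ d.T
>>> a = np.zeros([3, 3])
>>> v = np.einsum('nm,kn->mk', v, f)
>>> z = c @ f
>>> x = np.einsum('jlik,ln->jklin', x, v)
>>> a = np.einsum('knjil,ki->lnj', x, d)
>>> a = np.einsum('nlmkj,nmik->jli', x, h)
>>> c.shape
(2, 3)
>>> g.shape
()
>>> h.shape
(2, 2, 29, 29)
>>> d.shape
(2, 29)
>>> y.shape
(29, 17)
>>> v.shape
(2, 3)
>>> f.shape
(3, 17)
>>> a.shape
(3, 2, 29)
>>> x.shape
(2, 2, 2, 29, 3)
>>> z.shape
(2, 17)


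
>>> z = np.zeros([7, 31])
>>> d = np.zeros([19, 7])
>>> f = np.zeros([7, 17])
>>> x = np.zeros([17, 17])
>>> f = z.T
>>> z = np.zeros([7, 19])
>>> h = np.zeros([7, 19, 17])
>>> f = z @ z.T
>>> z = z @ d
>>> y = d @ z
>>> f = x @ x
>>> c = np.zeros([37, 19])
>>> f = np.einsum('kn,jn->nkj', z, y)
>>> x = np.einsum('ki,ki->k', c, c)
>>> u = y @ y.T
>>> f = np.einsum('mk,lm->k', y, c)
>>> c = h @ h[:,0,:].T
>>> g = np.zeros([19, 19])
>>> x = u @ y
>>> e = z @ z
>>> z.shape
(7, 7)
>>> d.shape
(19, 7)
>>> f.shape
(7,)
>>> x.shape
(19, 7)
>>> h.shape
(7, 19, 17)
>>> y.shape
(19, 7)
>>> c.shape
(7, 19, 7)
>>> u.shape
(19, 19)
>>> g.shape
(19, 19)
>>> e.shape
(7, 7)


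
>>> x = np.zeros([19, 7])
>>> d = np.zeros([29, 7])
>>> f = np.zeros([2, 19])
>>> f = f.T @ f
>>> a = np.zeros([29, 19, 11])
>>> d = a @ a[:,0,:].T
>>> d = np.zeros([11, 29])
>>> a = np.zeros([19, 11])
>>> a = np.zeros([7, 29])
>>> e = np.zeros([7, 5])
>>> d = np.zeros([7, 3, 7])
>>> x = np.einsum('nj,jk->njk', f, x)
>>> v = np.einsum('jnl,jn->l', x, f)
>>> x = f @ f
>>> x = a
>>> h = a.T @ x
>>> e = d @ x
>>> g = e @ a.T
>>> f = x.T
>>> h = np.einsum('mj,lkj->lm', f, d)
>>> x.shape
(7, 29)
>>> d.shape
(7, 3, 7)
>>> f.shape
(29, 7)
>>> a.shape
(7, 29)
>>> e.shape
(7, 3, 29)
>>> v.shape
(7,)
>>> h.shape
(7, 29)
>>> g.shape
(7, 3, 7)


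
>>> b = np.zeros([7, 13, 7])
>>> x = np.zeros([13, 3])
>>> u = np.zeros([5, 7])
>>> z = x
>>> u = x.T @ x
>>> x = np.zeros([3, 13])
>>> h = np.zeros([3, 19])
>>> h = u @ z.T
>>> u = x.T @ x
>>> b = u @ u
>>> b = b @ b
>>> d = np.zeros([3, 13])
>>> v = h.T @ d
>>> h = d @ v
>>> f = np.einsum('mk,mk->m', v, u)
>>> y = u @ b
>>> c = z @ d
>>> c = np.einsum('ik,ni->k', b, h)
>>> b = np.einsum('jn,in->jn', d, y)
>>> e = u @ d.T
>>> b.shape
(3, 13)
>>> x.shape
(3, 13)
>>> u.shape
(13, 13)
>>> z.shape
(13, 3)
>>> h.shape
(3, 13)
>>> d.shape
(3, 13)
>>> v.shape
(13, 13)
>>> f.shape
(13,)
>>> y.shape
(13, 13)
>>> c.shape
(13,)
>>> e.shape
(13, 3)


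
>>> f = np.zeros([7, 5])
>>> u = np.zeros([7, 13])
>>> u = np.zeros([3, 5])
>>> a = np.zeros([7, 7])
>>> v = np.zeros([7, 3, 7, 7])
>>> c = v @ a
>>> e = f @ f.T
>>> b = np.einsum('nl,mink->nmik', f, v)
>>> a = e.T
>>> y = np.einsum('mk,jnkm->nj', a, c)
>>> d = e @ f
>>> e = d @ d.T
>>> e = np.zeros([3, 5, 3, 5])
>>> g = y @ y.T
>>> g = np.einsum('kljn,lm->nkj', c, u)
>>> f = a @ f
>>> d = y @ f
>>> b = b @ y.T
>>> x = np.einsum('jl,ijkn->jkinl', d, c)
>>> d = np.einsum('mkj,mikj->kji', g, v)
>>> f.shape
(7, 5)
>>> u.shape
(3, 5)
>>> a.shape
(7, 7)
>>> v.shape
(7, 3, 7, 7)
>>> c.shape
(7, 3, 7, 7)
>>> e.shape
(3, 5, 3, 5)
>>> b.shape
(7, 7, 3, 3)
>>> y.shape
(3, 7)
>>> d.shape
(7, 7, 3)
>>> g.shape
(7, 7, 7)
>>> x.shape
(3, 7, 7, 7, 5)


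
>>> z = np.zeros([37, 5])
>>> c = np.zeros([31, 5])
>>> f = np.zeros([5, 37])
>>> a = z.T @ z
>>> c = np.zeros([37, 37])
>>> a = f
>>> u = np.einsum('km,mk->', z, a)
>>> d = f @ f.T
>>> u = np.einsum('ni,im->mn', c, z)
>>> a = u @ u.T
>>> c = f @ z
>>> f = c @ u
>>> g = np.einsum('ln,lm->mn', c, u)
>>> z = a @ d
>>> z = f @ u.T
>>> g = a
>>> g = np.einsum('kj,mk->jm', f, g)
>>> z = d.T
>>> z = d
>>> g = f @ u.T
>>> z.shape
(5, 5)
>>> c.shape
(5, 5)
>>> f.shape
(5, 37)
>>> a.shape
(5, 5)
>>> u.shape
(5, 37)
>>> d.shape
(5, 5)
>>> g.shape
(5, 5)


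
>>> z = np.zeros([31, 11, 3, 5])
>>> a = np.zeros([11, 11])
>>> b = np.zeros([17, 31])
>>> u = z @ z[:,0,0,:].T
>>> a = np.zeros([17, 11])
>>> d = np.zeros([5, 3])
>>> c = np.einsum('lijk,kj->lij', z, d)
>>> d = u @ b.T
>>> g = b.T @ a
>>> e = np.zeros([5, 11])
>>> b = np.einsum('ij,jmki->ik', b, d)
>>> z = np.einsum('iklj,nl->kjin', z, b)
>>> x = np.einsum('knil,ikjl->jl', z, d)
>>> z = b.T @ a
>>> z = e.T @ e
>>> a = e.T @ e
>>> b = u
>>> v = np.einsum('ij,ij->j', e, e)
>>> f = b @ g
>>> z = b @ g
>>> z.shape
(31, 11, 3, 11)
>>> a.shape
(11, 11)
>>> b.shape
(31, 11, 3, 31)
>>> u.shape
(31, 11, 3, 31)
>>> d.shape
(31, 11, 3, 17)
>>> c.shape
(31, 11, 3)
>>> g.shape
(31, 11)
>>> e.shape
(5, 11)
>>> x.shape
(3, 17)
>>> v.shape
(11,)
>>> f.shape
(31, 11, 3, 11)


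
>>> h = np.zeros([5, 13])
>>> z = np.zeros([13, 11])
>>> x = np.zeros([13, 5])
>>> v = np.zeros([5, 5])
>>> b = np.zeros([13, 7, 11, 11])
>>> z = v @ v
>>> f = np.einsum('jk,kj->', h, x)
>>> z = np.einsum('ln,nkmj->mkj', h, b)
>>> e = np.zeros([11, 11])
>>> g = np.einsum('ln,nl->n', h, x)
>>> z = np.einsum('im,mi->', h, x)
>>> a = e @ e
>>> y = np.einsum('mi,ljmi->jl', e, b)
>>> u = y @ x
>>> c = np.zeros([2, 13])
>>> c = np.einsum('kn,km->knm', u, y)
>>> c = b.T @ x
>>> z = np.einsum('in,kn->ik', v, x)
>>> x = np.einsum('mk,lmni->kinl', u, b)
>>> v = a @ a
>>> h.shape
(5, 13)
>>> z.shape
(5, 13)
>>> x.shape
(5, 11, 11, 13)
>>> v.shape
(11, 11)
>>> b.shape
(13, 7, 11, 11)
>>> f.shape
()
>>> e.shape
(11, 11)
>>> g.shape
(13,)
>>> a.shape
(11, 11)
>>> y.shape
(7, 13)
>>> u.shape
(7, 5)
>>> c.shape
(11, 11, 7, 5)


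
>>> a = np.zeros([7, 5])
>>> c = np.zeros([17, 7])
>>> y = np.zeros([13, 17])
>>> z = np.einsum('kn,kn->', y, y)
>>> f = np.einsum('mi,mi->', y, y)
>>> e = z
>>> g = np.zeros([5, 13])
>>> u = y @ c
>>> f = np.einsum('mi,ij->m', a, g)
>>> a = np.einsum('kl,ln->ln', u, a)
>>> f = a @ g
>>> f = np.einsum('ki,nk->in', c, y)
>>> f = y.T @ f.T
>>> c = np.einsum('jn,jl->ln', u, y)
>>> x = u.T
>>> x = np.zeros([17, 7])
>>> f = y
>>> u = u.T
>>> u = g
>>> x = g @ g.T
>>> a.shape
(7, 5)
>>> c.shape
(17, 7)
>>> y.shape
(13, 17)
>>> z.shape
()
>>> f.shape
(13, 17)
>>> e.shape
()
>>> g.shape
(5, 13)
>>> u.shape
(5, 13)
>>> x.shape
(5, 5)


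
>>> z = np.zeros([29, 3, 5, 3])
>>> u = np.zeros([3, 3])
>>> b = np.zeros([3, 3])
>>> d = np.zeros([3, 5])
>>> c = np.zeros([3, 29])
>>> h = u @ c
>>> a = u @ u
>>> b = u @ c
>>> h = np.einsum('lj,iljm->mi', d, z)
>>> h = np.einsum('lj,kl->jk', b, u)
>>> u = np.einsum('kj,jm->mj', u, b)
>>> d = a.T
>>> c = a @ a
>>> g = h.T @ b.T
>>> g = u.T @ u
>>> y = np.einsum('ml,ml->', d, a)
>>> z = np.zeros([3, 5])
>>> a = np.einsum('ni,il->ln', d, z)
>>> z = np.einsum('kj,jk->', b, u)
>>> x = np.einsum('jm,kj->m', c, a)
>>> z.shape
()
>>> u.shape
(29, 3)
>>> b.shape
(3, 29)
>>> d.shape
(3, 3)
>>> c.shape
(3, 3)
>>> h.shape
(29, 3)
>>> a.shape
(5, 3)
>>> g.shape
(3, 3)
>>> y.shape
()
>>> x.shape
(3,)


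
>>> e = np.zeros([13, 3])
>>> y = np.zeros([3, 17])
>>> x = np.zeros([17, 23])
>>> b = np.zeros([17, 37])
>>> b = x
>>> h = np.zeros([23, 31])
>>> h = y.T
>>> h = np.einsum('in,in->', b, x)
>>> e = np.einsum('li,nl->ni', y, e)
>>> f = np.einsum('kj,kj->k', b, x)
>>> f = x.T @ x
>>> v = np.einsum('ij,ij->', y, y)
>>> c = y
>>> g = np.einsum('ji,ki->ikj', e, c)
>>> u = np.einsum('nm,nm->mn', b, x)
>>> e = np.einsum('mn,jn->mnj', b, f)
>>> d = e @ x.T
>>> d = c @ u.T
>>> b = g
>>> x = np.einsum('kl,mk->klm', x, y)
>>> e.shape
(17, 23, 23)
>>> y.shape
(3, 17)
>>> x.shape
(17, 23, 3)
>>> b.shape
(17, 3, 13)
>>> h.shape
()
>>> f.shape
(23, 23)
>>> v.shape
()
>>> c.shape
(3, 17)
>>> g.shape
(17, 3, 13)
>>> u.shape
(23, 17)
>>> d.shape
(3, 23)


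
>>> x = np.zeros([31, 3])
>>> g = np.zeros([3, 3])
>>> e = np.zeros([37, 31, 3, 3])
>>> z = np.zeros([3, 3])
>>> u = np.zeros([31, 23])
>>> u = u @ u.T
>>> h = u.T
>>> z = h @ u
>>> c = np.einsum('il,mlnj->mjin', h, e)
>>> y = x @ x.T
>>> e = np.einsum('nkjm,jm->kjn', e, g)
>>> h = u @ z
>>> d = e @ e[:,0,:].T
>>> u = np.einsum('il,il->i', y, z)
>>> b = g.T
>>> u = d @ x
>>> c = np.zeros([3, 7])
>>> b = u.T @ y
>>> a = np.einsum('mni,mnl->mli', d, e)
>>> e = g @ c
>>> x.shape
(31, 3)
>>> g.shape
(3, 3)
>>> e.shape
(3, 7)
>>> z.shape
(31, 31)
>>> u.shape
(31, 3, 3)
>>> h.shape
(31, 31)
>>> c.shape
(3, 7)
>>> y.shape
(31, 31)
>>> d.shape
(31, 3, 31)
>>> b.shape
(3, 3, 31)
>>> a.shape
(31, 37, 31)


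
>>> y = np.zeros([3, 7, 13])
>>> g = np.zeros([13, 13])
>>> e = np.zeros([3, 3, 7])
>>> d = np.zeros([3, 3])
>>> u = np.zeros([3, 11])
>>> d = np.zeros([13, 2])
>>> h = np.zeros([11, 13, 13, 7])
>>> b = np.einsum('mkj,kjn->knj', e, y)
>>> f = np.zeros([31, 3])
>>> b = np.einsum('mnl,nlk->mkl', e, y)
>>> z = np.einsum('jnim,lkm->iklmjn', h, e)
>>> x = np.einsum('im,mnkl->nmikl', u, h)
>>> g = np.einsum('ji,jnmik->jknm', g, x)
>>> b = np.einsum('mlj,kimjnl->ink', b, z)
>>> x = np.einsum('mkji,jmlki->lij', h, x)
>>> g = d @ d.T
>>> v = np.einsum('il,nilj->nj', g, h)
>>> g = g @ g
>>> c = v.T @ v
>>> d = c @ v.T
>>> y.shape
(3, 7, 13)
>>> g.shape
(13, 13)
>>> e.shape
(3, 3, 7)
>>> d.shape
(7, 11)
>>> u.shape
(3, 11)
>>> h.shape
(11, 13, 13, 7)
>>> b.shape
(3, 11, 13)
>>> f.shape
(31, 3)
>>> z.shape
(13, 3, 3, 7, 11, 13)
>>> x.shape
(3, 7, 13)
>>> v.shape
(11, 7)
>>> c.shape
(7, 7)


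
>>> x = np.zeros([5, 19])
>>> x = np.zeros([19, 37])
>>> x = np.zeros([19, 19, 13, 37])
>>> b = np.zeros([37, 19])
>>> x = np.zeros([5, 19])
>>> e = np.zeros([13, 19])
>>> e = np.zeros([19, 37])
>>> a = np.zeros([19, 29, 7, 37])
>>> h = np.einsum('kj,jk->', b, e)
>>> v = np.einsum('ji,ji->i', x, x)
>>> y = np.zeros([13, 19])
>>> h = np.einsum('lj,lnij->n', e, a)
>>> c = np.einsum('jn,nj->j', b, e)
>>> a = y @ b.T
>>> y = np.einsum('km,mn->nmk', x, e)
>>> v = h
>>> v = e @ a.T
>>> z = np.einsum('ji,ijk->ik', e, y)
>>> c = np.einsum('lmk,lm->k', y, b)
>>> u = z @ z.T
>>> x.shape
(5, 19)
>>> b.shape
(37, 19)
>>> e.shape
(19, 37)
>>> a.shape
(13, 37)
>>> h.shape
(29,)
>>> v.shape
(19, 13)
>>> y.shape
(37, 19, 5)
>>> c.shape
(5,)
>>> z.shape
(37, 5)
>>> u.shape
(37, 37)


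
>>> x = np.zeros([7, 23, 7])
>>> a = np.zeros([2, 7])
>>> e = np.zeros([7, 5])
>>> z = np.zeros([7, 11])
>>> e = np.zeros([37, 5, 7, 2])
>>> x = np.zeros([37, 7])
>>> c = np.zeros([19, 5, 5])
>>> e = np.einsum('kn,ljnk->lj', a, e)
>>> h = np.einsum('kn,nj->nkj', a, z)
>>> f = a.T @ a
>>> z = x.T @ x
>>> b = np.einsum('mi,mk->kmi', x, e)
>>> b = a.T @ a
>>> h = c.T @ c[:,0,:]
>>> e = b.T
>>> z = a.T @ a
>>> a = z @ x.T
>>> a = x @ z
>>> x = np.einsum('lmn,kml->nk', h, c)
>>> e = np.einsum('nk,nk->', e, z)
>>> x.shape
(5, 19)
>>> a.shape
(37, 7)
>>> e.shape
()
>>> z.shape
(7, 7)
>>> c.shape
(19, 5, 5)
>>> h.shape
(5, 5, 5)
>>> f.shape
(7, 7)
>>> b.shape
(7, 7)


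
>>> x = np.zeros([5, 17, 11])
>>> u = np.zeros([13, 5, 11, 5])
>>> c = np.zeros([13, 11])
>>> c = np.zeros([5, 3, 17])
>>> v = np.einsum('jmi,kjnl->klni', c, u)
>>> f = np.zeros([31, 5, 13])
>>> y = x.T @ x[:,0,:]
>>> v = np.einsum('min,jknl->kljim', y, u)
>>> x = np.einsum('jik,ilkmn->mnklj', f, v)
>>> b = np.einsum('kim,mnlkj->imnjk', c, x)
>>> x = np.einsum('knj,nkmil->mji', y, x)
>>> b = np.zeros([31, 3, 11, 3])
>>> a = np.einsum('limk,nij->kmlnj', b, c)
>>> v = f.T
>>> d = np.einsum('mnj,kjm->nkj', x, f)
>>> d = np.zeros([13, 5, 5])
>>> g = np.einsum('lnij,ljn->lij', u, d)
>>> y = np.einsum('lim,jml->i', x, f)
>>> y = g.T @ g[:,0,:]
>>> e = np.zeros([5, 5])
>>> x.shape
(13, 11, 5)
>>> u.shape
(13, 5, 11, 5)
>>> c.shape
(5, 3, 17)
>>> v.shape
(13, 5, 31)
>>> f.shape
(31, 5, 13)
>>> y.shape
(5, 11, 5)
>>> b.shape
(31, 3, 11, 3)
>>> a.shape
(3, 11, 31, 5, 17)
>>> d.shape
(13, 5, 5)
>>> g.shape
(13, 11, 5)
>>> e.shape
(5, 5)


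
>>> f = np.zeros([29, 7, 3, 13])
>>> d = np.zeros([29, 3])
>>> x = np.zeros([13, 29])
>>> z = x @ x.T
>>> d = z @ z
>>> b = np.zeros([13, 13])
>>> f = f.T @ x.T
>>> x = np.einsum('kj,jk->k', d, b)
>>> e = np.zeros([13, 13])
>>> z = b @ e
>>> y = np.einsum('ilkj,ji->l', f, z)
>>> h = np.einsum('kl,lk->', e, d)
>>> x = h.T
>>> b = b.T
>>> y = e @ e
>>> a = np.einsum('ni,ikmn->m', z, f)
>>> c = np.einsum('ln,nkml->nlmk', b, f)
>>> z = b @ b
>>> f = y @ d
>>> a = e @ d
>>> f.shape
(13, 13)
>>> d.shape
(13, 13)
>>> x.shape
()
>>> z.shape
(13, 13)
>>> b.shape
(13, 13)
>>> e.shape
(13, 13)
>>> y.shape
(13, 13)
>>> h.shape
()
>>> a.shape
(13, 13)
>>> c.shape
(13, 13, 7, 3)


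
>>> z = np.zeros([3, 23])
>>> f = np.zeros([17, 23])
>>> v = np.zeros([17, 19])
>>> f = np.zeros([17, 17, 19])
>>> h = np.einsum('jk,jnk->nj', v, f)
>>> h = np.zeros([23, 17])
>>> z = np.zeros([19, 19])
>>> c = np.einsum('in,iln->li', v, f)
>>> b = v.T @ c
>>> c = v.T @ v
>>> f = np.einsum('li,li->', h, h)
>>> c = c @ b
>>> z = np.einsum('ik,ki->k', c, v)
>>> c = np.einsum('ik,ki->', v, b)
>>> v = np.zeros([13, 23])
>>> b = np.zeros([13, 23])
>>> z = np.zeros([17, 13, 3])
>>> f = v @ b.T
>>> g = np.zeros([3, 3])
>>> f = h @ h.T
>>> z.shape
(17, 13, 3)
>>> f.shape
(23, 23)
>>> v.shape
(13, 23)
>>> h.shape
(23, 17)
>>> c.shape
()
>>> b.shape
(13, 23)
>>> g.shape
(3, 3)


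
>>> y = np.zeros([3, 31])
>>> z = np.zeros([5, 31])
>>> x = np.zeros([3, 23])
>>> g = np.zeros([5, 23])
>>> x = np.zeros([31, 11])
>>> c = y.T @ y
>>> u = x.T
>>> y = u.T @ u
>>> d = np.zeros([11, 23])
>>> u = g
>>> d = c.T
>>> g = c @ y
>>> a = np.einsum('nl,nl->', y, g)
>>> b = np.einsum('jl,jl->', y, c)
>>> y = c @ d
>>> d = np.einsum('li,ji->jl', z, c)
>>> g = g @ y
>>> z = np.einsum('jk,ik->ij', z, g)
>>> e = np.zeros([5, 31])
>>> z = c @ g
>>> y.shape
(31, 31)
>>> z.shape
(31, 31)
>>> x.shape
(31, 11)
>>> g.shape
(31, 31)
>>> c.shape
(31, 31)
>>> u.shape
(5, 23)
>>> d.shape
(31, 5)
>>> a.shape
()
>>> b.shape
()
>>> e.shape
(5, 31)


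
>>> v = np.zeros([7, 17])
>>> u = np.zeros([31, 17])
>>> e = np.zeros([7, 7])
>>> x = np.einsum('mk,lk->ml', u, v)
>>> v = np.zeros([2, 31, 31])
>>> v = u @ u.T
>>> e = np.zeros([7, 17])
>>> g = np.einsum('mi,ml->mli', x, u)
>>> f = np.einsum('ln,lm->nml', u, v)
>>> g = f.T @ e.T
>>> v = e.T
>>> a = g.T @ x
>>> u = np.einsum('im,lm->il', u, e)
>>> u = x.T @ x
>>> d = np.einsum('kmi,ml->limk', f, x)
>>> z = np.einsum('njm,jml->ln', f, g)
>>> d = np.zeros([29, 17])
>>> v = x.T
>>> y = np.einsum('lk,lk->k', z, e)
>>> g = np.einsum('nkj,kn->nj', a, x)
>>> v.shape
(7, 31)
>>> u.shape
(7, 7)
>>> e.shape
(7, 17)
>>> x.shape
(31, 7)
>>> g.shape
(7, 7)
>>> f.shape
(17, 31, 31)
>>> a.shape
(7, 31, 7)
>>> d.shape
(29, 17)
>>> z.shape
(7, 17)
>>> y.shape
(17,)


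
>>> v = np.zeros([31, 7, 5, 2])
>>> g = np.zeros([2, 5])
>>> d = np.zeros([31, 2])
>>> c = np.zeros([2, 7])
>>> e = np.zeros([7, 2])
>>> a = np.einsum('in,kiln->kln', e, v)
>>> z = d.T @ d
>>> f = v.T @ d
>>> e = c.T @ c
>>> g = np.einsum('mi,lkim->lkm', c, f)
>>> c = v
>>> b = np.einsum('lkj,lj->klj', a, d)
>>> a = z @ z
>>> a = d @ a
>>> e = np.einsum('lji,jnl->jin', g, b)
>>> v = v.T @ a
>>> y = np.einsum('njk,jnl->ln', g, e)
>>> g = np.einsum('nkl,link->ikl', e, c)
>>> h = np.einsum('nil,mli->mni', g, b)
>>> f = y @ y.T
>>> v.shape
(2, 5, 7, 2)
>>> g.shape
(7, 2, 31)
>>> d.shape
(31, 2)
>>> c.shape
(31, 7, 5, 2)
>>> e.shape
(5, 2, 31)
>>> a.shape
(31, 2)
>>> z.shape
(2, 2)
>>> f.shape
(31, 31)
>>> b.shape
(5, 31, 2)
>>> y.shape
(31, 2)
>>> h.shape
(5, 7, 2)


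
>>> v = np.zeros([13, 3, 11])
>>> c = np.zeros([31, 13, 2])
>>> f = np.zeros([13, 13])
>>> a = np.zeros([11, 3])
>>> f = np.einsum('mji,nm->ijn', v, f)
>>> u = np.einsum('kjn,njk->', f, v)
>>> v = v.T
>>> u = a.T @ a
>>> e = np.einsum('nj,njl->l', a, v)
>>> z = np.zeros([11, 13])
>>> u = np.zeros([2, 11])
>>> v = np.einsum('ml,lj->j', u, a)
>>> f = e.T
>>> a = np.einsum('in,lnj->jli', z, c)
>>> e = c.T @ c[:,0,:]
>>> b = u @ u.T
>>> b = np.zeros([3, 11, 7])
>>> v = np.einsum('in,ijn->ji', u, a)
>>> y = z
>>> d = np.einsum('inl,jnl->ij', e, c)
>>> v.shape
(31, 2)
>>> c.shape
(31, 13, 2)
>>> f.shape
(13,)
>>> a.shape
(2, 31, 11)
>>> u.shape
(2, 11)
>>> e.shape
(2, 13, 2)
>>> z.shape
(11, 13)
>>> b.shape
(3, 11, 7)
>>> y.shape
(11, 13)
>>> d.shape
(2, 31)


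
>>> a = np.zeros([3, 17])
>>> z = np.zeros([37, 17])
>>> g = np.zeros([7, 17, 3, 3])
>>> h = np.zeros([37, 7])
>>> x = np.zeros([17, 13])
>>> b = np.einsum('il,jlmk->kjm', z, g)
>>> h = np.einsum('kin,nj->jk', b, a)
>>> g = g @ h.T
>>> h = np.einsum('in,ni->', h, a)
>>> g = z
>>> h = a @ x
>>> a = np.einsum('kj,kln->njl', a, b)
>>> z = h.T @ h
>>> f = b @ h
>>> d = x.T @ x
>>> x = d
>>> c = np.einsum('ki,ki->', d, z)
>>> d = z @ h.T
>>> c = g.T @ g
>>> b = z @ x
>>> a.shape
(3, 17, 7)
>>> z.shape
(13, 13)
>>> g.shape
(37, 17)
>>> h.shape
(3, 13)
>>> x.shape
(13, 13)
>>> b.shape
(13, 13)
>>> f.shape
(3, 7, 13)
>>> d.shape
(13, 3)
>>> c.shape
(17, 17)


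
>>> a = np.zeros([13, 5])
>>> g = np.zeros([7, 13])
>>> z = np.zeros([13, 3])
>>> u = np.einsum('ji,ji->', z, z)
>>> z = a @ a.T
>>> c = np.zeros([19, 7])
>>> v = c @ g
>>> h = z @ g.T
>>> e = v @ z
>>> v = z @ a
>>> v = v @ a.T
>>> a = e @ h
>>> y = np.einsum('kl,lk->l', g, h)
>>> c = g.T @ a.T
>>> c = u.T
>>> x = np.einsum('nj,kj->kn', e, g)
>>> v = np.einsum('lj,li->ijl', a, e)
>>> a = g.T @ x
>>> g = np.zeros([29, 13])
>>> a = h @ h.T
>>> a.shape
(13, 13)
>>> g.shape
(29, 13)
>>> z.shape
(13, 13)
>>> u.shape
()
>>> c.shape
()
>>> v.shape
(13, 7, 19)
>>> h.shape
(13, 7)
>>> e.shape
(19, 13)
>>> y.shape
(13,)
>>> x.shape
(7, 19)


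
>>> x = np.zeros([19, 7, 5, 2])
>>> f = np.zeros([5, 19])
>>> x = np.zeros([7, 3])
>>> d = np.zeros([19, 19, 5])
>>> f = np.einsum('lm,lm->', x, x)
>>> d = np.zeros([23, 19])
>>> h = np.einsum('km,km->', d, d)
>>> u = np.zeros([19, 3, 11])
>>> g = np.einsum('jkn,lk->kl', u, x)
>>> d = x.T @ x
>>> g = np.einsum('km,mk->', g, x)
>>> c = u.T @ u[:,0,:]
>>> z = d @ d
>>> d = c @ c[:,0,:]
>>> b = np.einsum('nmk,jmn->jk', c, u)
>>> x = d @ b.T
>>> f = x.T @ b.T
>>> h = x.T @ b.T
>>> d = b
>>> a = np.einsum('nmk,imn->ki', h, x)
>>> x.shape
(11, 3, 19)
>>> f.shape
(19, 3, 19)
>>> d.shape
(19, 11)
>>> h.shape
(19, 3, 19)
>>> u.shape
(19, 3, 11)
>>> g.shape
()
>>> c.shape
(11, 3, 11)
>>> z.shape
(3, 3)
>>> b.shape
(19, 11)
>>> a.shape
(19, 11)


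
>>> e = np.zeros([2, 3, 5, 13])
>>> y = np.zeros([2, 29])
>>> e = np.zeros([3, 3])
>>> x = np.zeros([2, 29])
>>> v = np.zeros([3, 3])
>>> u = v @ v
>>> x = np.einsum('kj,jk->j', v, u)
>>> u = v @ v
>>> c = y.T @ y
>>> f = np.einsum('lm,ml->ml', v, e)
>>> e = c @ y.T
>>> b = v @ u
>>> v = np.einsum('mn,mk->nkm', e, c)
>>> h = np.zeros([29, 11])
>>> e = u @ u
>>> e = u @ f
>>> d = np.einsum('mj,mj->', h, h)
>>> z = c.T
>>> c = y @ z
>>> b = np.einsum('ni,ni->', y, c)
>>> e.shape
(3, 3)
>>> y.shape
(2, 29)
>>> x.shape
(3,)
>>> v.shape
(2, 29, 29)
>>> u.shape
(3, 3)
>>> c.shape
(2, 29)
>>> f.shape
(3, 3)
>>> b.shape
()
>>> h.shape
(29, 11)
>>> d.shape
()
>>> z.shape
(29, 29)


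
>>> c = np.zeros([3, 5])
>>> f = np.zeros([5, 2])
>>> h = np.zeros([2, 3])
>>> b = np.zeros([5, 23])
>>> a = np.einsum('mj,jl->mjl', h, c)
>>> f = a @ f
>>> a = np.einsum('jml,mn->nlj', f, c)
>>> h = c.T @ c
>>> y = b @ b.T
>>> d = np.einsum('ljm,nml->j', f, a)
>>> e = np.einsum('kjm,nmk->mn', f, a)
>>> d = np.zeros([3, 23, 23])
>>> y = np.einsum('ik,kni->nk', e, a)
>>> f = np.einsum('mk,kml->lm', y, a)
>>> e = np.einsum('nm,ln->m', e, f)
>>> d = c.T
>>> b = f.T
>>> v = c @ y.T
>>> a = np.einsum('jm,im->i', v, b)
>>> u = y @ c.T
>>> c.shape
(3, 5)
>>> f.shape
(2, 2)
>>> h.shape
(5, 5)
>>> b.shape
(2, 2)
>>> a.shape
(2,)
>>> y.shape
(2, 5)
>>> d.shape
(5, 3)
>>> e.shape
(5,)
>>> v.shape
(3, 2)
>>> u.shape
(2, 3)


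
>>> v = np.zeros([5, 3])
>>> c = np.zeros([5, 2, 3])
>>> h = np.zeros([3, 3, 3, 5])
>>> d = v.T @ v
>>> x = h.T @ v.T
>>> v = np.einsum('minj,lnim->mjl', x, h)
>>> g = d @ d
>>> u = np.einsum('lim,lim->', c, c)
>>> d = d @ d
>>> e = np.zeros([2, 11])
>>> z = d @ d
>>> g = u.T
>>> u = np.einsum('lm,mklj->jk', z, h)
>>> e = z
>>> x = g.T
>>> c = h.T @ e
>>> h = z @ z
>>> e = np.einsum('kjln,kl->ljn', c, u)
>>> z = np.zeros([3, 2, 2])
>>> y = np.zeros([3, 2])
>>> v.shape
(5, 5, 3)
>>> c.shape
(5, 3, 3, 3)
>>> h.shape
(3, 3)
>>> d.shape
(3, 3)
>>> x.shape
()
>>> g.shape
()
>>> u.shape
(5, 3)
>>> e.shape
(3, 3, 3)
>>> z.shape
(3, 2, 2)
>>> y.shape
(3, 2)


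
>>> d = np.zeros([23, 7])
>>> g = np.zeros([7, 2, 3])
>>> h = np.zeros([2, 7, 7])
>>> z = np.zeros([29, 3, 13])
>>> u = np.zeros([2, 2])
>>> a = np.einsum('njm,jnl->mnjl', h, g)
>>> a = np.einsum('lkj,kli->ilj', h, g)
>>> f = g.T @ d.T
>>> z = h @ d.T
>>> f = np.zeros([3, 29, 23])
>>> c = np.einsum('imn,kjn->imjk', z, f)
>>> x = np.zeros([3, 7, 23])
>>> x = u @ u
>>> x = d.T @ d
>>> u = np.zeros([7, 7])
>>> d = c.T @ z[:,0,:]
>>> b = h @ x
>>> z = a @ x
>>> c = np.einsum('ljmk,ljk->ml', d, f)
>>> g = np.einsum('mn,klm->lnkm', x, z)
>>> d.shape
(3, 29, 7, 23)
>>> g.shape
(2, 7, 3, 7)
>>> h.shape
(2, 7, 7)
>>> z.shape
(3, 2, 7)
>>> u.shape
(7, 7)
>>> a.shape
(3, 2, 7)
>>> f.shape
(3, 29, 23)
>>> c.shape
(7, 3)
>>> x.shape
(7, 7)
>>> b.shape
(2, 7, 7)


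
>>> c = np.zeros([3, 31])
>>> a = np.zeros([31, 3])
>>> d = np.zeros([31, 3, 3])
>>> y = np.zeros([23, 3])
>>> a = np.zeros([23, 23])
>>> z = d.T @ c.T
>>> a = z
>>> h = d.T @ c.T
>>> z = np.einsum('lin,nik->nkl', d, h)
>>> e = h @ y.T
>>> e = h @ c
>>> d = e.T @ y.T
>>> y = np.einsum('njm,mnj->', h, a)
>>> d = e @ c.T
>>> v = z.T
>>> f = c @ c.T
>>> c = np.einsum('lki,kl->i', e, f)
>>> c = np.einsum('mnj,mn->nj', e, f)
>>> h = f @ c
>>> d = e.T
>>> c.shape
(3, 31)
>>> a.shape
(3, 3, 3)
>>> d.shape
(31, 3, 3)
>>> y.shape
()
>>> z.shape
(3, 3, 31)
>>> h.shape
(3, 31)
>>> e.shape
(3, 3, 31)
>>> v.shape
(31, 3, 3)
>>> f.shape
(3, 3)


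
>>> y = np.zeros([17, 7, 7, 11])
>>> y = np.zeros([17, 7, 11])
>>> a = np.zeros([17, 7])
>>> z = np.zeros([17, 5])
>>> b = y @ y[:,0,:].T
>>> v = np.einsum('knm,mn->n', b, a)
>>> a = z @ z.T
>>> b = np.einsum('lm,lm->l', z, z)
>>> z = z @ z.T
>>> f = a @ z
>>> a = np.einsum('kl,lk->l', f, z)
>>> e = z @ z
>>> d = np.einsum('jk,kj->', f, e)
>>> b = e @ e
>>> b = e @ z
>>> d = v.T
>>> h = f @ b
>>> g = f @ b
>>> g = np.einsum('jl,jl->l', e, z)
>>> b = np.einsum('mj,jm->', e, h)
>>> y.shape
(17, 7, 11)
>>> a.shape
(17,)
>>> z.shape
(17, 17)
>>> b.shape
()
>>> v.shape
(7,)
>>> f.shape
(17, 17)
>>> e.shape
(17, 17)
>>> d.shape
(7,)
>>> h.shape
(17, 17)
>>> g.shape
(17,)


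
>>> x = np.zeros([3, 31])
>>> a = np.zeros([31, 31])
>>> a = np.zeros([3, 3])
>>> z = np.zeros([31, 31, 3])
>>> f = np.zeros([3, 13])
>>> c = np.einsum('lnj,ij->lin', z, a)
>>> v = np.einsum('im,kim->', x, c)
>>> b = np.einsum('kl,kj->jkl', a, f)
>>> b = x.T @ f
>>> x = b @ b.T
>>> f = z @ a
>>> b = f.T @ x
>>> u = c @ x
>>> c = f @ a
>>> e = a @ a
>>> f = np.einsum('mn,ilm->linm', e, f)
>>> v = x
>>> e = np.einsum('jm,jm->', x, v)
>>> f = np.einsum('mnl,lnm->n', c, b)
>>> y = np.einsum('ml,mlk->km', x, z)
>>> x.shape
(31, 31)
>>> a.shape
(3, 3)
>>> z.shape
(31, 31, 3)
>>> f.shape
(31,)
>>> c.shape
(31, 31, 3)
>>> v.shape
(31, 31)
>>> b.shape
(3, 31, 31)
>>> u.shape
(31, 3, 31)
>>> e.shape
()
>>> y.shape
(3, 31)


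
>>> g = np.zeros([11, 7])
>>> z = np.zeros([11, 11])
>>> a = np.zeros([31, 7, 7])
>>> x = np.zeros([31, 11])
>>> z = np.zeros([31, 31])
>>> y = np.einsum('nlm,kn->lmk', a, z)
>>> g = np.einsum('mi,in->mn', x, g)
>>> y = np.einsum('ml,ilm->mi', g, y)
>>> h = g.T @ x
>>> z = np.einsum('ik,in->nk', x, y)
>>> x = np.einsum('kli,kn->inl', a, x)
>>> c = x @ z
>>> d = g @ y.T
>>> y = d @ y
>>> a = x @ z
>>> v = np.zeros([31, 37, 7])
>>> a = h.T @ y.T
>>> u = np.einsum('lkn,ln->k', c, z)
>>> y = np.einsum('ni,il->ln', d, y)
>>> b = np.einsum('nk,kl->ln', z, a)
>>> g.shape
(31, 7)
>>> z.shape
(7, 11)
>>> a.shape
(11, 31)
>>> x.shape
(7, 11, 7)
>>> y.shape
(7, 31)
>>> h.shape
(7, 11)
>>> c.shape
(7, 11, 11)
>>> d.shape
(31, 31)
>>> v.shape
(31, 37, 7)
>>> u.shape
(11,)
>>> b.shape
(31, 7)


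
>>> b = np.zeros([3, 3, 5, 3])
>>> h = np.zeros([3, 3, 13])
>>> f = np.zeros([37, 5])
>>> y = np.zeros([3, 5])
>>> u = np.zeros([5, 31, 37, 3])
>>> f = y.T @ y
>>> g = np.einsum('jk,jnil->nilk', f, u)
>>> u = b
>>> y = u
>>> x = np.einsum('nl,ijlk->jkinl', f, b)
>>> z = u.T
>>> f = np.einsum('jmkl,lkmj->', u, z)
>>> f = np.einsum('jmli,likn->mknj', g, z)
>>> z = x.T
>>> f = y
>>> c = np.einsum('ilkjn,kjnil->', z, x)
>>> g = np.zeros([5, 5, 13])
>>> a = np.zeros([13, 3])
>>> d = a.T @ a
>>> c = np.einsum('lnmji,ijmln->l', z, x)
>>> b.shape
(3, 3, 5, 3)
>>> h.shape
(3, 3, 13)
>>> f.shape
(3, 3, 5, 3)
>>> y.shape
(3, 3, 5, 3)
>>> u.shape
(3, 3, 5, 3)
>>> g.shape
(5, 5, 13)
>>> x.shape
(3, 3, 3, 5, 5)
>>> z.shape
(5, 5, 3, 3, 3)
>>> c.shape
(5,)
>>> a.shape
(13, 3)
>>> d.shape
(3, 3)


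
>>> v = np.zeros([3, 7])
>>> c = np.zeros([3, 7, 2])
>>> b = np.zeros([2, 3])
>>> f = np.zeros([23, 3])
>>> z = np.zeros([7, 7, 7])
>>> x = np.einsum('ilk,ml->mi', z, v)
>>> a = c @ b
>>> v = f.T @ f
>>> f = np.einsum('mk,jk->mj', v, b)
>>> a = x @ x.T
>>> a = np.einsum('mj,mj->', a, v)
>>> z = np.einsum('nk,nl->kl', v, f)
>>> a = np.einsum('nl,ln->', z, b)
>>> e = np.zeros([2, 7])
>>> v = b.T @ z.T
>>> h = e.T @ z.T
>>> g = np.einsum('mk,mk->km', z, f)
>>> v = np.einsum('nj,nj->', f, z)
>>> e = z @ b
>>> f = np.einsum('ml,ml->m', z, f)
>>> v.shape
()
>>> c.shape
(3, 7, 2)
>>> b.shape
(2, 3)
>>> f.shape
(3,)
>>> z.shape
(3, 2)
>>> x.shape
(3, 7)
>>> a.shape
()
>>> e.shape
(3, 3)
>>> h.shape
(7, 3)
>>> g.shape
(2, 3)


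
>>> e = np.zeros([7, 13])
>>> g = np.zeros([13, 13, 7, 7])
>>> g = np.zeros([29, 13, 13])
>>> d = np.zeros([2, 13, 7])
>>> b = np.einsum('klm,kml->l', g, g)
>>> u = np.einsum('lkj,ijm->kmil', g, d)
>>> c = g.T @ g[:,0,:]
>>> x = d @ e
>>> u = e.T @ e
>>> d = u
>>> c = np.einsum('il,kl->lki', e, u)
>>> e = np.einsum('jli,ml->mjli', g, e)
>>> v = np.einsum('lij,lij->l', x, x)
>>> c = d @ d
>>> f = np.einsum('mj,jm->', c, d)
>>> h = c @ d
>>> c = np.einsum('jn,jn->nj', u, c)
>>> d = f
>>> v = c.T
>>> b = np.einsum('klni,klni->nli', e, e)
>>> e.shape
(7, 29, 13, 13)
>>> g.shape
(29, 13, 13)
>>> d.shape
()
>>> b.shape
(13, 29, 13)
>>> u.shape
(13, 13)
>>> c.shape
(13, 13)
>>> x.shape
(2, 13, 13)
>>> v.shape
(13, 13)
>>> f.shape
()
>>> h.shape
(13, 13)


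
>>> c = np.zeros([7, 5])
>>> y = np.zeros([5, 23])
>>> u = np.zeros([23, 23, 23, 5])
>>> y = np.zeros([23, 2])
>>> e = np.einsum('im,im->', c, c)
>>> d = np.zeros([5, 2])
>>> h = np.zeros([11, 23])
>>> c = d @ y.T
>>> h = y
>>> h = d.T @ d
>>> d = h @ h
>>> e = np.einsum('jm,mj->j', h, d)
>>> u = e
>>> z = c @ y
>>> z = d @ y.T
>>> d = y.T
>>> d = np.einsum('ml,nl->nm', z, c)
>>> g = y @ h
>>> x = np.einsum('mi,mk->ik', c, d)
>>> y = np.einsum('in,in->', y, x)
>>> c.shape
(5, 23)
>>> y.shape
()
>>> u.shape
(2,)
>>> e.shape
(2,)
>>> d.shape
(5, 2)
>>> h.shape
(2, 2)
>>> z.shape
(2, 23)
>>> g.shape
(23, 2)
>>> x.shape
(23, 2)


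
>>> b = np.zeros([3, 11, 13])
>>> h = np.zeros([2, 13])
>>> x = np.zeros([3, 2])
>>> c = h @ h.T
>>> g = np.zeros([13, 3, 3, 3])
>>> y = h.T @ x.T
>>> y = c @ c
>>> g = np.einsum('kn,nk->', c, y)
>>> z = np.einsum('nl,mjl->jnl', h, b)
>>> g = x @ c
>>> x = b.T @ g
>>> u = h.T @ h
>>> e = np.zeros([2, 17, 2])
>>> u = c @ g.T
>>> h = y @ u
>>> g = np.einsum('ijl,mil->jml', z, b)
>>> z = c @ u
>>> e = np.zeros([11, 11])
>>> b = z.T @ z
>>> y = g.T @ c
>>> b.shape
(3, 3)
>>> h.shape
(2, 3)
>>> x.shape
(13, 11, 2)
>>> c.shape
(2, 2)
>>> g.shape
(2, 3, 13)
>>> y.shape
(13, 3, 2)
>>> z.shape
(2, 3)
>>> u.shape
(2, 3)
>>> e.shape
(11, 11)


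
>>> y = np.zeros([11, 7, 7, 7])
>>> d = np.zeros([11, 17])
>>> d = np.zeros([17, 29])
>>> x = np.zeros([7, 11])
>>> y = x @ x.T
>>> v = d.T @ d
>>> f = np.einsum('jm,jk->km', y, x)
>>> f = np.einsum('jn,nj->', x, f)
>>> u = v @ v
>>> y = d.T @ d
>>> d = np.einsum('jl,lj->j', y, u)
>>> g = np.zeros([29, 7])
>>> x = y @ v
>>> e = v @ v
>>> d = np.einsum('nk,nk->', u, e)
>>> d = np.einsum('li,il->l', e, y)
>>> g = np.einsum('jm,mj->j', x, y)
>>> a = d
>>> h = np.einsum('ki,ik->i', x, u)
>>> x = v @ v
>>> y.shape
(29, 29)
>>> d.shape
(29,)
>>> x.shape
(29, 29)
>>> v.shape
(29, 29)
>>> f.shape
()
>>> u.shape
(29, 29)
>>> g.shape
(29,)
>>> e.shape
(29, 29)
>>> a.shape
(29,)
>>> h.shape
(29,)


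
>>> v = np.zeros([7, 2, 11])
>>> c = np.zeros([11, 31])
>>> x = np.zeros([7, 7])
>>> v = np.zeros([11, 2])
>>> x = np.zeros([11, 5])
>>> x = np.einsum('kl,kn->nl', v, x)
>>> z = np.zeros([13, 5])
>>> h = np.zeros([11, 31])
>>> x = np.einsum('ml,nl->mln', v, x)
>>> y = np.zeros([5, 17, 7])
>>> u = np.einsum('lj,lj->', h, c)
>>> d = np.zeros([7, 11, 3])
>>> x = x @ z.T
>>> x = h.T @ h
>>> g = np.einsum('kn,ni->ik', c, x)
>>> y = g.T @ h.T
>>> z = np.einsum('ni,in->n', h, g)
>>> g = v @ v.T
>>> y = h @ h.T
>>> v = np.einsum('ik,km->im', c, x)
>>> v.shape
(11, 31)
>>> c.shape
(11, 31)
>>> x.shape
(31, 31)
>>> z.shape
(11,)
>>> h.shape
(11, 31)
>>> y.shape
(11, 11)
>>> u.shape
()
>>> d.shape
(7, 11, 3)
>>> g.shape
(11, 11)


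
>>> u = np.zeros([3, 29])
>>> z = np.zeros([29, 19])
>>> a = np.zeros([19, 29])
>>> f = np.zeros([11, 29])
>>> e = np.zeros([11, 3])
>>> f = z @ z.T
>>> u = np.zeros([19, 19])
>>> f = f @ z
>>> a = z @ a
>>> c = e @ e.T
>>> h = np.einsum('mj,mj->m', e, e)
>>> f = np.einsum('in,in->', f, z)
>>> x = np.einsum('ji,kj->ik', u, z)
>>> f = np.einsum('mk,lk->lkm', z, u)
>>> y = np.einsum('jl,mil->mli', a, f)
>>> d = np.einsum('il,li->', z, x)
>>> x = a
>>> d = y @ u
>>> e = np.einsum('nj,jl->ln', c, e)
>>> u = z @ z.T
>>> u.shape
(29, 29)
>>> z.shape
(29, 19)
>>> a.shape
(29, 29)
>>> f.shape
(19, 19, 29)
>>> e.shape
(3, 11)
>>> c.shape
(11, 11)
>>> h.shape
(11,)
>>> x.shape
(29, 29)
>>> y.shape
(19, 29, 19)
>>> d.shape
(19, 29, 19)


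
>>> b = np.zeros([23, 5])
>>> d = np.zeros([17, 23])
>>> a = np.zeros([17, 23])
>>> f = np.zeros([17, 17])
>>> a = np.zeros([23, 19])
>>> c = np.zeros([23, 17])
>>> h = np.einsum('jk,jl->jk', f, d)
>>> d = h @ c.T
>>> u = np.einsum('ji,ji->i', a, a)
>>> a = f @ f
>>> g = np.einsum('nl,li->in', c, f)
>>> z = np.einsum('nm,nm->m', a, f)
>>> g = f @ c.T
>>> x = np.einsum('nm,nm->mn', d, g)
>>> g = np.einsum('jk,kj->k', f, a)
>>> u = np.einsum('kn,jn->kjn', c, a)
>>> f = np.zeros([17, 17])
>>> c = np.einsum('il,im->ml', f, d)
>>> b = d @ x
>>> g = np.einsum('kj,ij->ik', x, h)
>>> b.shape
(17, 17)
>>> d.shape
(17, 23)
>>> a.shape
(17, 17)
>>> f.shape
(17, 17)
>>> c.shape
(23, 17)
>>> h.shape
(17, 17)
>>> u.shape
(23, 17, 17)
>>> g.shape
(17, 23)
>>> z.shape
(17,)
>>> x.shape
(23, 17)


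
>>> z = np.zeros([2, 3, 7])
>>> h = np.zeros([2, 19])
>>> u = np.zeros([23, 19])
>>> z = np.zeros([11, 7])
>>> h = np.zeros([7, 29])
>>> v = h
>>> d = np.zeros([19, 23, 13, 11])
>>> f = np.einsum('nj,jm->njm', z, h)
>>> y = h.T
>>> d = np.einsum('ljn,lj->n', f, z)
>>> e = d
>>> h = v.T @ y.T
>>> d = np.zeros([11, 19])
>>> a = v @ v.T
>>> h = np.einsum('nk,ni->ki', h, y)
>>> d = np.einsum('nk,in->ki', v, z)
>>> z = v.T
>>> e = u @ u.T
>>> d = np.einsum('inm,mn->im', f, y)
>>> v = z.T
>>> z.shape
(29, 7)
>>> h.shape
(29, 7)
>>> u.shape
(23, 19)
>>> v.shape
(7, 29)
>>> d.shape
(11, 29)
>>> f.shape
(11, 7, 29)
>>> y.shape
(29, 7)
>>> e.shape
(23, 23)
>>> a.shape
(7, 7)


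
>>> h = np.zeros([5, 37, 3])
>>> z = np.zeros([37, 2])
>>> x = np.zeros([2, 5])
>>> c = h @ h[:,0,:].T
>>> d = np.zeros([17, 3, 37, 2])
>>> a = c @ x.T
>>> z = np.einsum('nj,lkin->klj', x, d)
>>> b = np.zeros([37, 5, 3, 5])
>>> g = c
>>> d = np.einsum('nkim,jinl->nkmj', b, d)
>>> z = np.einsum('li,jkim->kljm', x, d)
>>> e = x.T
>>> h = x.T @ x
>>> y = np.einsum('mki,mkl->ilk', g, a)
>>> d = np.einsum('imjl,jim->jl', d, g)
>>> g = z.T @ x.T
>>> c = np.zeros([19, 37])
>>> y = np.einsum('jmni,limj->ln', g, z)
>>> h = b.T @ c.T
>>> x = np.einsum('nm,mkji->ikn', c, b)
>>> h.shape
(5, 3, 5, 19)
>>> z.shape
(5, 2, 37, 17)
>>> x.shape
(5, 5, 19)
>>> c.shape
(19, 37)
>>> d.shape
(5, 17)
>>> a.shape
(5, 37, 2)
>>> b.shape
(37, 5, 3, 5)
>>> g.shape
(17, 37, 2, 2)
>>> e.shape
(5, 2)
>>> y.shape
(5, 2)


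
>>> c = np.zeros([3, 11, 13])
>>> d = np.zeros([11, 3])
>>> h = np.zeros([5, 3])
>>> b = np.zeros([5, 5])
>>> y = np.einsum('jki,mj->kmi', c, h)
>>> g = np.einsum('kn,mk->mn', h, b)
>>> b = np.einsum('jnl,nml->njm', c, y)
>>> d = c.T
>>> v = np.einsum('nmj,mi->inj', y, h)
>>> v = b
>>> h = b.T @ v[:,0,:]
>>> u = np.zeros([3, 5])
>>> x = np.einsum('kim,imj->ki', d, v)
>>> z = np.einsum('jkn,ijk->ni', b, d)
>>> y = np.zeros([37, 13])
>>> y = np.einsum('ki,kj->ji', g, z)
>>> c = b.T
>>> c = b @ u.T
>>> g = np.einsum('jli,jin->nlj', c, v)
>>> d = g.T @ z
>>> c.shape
(11, 3, 3)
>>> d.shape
(11, 3, 13)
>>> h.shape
(5, 3, 5)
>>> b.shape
(11, 3, 5)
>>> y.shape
(13, 3)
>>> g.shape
(5, 3, 11)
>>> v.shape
(11, 3, 5)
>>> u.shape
(3, 5)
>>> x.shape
(13, 11)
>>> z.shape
(5, 13)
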